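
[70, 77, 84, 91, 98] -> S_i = 70 + 7*i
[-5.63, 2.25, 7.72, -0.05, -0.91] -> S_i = Random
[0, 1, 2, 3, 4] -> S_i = 0 + 1*i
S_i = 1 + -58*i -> [1, -57, -115, -173, -231]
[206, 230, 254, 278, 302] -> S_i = 206 + 24*i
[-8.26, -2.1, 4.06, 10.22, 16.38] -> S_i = -8.26 + 6.16*i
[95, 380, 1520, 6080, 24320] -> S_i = 95*4^i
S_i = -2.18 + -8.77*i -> [-2.18, -10.95, -19.72, -28.49, -37.26]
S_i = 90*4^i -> [90, 360, 1440, 5760, 23040]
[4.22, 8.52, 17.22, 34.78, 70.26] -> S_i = 4.22*2.02^i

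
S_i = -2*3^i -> [-2, -6, -18, -54, -162]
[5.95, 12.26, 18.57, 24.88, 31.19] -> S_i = 5.95 + 6.31*i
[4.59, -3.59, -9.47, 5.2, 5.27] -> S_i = Random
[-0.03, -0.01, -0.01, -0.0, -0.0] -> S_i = -0.03*0.42^i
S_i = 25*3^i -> [25, 75, 225, 675, 2025]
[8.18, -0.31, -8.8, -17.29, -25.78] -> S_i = 8.18 + -8.49*i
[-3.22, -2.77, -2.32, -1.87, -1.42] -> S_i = -3.22 + 0.45*i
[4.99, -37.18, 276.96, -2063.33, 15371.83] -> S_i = 4.99*(-7.45)^i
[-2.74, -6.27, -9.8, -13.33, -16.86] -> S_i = -2.74 + -3.53*i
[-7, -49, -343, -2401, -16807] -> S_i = -7*7^i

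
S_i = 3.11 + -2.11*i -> [3.11, 1.0, -1.11, -3.22, -5.33]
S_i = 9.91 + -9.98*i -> [9.91, -0.07, -10.05, -20.03, -30.01]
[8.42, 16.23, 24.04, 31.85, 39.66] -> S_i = 8.42 + 7.81*i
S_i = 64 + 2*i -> [64, 66, 68, 70, 72]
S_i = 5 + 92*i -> [5, 97, 189, 281, 373]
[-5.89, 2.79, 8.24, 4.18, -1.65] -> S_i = Random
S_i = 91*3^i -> [91, 273, 819, 2457, 7371]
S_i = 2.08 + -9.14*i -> [2.08, -7.06, -16.2, -25.34, -34.48]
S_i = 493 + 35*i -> [493, 528, 563, 598, 633]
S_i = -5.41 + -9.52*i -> [-5.41, -14.93, -24.45, -33.97, -43.49]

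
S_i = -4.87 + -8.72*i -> [-4.87, -13.59, -22.31, -31.03, -39.75]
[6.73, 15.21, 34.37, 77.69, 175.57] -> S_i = 6.73*2.26^i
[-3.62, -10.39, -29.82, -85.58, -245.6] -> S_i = -3.62*2.87^i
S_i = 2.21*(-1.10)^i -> [2.21, -2.43, 2.67, -2.94, 3.24]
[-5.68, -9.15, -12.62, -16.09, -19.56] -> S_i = -5.68 + -3.47*i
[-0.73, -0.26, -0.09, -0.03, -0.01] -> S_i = -0.73*0.35^i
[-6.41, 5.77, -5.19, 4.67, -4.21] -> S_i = -6.41*(-0.90)^i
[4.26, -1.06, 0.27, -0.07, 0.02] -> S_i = 4.26*(-0.25)^i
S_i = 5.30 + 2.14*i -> [5.3, 7.44, 9.58, 11.72, 13.86]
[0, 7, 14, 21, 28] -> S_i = 0 + 7*i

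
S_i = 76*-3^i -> [76, -228, 684, -2052, 6156]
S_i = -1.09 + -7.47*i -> [-1.09, -8.56, -16.03, -23.5, -30.97]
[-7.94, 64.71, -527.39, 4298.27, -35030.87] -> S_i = -7.94*(-8.15)^i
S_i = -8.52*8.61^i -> [-8.52, -73.36, -631.61, -5438.12, -46822.24]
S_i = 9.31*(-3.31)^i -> [9.31, -30.82, 102.0, -337.62, 1117.54]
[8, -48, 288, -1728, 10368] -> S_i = 8*-6^i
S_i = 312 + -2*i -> [312, 310, 308, 306, 304]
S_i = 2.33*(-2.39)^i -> [2.33, -5.57, 13.31, -31.81, 76.02]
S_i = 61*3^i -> [61, 183, 549, 1647, 4941]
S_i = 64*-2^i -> [64, -128, 256, -512, 1024]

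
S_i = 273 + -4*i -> [273, 269, 265, 261, 257]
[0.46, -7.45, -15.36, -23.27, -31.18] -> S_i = 0.46 + -7.91*i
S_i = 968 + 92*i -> [968, 1060, 1152, 1244, 1336]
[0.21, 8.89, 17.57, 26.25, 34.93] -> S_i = 0.21 + 8.68*i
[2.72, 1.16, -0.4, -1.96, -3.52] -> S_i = 2.72 + -1.56*i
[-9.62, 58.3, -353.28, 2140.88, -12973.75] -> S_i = -9.62*(-6.06)^i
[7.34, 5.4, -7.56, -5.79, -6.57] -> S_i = Random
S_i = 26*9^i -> [26, 234, 2106, 18954, 170586]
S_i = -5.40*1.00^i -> [-5.4, -5.4, -5.4, -5.4, -5.4]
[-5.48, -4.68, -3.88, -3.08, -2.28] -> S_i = -5.48 + 0.80*i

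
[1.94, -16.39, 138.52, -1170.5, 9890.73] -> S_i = 1.94*(-8.45)^i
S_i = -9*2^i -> [-9, -18, -36, -72, -144]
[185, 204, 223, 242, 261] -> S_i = 185 + 19*i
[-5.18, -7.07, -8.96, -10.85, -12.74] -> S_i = -5.18 + -1.89*i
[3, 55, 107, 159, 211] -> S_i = 3 + 52*i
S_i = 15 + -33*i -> [15, -18, -51, -84, -117]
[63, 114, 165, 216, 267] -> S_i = 63 + 51*i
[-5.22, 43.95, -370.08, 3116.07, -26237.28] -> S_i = -5.22*(-8.42)^i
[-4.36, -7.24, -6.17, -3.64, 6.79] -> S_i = Random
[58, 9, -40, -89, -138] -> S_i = 58 + -49*i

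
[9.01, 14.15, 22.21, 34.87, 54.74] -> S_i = 9.01*1.57^i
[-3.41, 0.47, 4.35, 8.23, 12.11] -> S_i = -3.41 + 3.88*i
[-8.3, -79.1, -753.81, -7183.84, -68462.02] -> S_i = -8.30*9.53^i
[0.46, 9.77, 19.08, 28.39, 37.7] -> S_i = 0.46 + 9.31*i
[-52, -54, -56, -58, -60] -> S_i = -52 + -2*i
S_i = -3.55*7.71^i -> [-3.55, -27.37, -211.03, -1627.01, -12544.28]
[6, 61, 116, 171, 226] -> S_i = 6 + 55*i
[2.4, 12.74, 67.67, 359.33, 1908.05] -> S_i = 2.40*5.31^i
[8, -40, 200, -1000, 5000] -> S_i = 8*-5^i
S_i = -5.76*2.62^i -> [-5.76, -15.09, -39.54, -103.59, -271.41]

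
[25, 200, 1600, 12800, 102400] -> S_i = 25*8^i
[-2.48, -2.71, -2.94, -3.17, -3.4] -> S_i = -2.48 + -0.23*i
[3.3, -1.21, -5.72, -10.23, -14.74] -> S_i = 3.30 + -4.51*i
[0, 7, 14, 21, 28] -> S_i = 0 + 7*i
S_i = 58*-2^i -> [58, -116, 232, -464, 928]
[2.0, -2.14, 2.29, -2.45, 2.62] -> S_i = 2.00*(-1.07)^i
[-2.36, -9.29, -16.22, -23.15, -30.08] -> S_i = -2.36 + -6.93*i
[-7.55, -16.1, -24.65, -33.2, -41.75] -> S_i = -7.55 + -8.55*i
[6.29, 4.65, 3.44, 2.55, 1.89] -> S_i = 6.29*0.74^i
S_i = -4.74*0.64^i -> [-4.74, -3.03, -1.94, -1.24, -0.8]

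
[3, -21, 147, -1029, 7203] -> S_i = 3*-7^i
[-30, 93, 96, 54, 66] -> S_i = Random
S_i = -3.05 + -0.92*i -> [-3.05, -3.97, -4.89, -5.81, -6.73]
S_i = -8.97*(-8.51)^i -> [-8.97, 76.33, -649.61, 5528.17, -47044.7]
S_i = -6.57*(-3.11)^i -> [-6.57, 20.43, -63.55, 197.63, -614.62]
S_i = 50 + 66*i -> [50, 116, 182, 248, 314]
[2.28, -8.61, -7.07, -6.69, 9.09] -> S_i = Random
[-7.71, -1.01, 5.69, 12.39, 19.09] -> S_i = -7.71 + 6.70*i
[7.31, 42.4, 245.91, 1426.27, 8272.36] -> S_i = 7.31*5.80^i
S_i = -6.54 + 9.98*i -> [-6.54, 3.44, 13.42, 23.4, 33.38]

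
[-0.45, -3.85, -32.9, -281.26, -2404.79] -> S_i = -0.45*8.55^i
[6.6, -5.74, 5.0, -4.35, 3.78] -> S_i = 6.60*(-0.87)^i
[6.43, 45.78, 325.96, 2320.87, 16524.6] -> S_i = 6.43*7.12^i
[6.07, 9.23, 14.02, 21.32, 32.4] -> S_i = 6.07*1.52^i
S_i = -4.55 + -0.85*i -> [-4.55, -5.4, -6.25, -7.1, -7.95]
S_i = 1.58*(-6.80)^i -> [1.58, -10.74, 73.06, -496.8, 3378.26]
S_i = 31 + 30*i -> [31, 61, 91, 121, 151]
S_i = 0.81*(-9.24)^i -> [0.81, -7.48, 69.16, -639.0, 5904.36]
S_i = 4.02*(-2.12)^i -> [4.02, -8.52, 18.07, -38.3, 81.2]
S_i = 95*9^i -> [95, 855, 7695, 69255, 623295]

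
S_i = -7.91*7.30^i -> [-7.91, -57.74, -421.52, -3077.12, -22463.01]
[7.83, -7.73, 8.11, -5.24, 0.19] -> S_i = Random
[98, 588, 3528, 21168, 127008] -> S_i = 98*6^i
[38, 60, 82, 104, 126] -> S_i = 38 + 22*i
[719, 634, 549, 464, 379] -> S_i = 719 + -85*i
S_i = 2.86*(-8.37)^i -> [2.86, -23.94, 200.36, -1677.04, 14036.79]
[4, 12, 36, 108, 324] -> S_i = 4*3^i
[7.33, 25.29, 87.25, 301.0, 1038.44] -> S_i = 7.33*3.45^i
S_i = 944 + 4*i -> [944, 948, 952, 956, 960]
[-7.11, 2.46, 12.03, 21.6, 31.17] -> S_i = -7.11 + 9.57*i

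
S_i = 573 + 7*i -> [573, 580, 587, 594, 601]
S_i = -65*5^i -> [-65, -325, -1625, -8125, -40625]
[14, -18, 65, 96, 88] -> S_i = Random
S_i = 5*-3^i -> [5, -15, 45, -135, 405]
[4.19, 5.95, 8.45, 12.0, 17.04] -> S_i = 4.19*1.42^i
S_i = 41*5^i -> [41, 205, 1025, 5125, 25625]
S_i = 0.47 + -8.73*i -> [0.47, -8.26, -16.99, -25.72, -34.45]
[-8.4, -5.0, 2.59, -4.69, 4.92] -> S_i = Random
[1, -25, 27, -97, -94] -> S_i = Random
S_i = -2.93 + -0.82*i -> [-2.93, -3.75, -4.57, -5.39, -6.21]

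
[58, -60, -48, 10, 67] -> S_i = Random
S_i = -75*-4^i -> [-75, 300, -1200, 4800, -19200]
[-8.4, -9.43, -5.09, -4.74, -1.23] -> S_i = Random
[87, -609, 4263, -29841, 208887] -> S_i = 87*-7^i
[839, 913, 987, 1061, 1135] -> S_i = 839 + 74*i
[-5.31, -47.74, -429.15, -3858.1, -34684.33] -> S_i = -5.31*8.99^i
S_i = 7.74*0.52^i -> [7.74, 4.02, 2.09, 1.09, 0.57]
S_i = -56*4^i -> [-56, -224, -896, -3584, -14336]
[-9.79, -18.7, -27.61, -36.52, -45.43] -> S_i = -9.79 + -8.91*i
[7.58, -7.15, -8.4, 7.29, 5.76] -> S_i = Random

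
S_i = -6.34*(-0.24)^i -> [-6.34, 1.52, -0.37, 0.09, -0.02]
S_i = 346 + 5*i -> [346, 351, 356, 361, 366]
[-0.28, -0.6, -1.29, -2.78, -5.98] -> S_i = -0.28*2.15^i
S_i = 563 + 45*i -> [563, 608, 653, 698, 743]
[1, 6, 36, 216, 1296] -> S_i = 1*6^i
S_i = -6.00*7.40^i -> [-6.0, -44.4, -328.56, -2431.34, -17991.95]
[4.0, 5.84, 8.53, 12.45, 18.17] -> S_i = 4.00*1.46^i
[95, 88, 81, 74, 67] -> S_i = 95 + -7*i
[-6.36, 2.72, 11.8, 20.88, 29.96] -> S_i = -6.36 + 9.08*i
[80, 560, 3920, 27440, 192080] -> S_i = 80*7^i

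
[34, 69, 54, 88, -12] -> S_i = Random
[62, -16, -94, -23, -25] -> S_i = Random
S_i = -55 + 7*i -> [-55, -48, -41, -34, -27]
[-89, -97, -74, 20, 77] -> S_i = Random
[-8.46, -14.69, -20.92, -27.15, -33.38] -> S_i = -8.46 + -6.23*i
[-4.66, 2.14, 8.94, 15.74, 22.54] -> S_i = -4.66 + 6.80*i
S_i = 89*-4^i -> [89, -356, 1424, -5696, 22784]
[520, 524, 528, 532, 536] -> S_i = 520 + 4*i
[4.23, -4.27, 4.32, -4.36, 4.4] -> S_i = 4.23*(-1.01)^i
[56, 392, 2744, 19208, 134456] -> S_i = 56*7^i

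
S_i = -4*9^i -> [-4, -36, -324, -2916, -26244]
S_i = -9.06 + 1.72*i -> [-9.06, -7.34, -5.62, -3.9, -2.18]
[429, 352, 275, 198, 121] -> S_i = 429 + -77*i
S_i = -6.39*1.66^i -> [-6.39, -10.61, -17.61, -29.23, -48.52]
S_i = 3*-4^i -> [3, -12, 48, -192, 768]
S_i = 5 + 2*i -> [5, 7, 9, 11, 13]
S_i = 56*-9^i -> [56, -504, 4536, -40824, 367416]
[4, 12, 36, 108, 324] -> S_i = 4*3^i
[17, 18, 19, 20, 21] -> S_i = 17 + 1*i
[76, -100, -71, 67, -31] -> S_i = Random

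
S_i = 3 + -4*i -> [3, -1, -5, -9, -13]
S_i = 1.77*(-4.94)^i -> [1.77, -8.74, 43.19, -213.38, 1054.1]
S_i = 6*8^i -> [6, 48, 384, 3072, 24576]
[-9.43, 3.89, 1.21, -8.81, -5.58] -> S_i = Random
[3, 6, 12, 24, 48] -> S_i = 3*2^i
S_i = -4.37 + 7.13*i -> [-4.37, 2.76, 9.89, 17.02, 24.15]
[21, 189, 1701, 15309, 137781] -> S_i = 21*9^i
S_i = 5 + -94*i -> [5, -89, -183, -277, -371]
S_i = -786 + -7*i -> [-786, -793, -800, -807, -814]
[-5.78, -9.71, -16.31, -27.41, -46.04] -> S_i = -5.78*1.68^i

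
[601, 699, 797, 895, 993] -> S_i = 601 + 98*i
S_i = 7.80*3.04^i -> [7.8, 23.71, 72.08, 219.14, 666.18]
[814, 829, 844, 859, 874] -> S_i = 814 + 15*i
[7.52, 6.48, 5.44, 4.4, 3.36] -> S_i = 7.52 + -1.04*i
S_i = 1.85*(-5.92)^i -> [1.85, -10.95, 64.84, -383.83, 2272.26]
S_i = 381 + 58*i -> [381, 439, 497, 555, 613]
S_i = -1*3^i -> [-1, -3, -9, -27, -81]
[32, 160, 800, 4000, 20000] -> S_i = 32*5^i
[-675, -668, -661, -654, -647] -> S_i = -675 + 7*i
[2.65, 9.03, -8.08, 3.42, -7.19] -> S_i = Random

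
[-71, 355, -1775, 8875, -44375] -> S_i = -71*-5^i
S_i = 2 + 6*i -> [2, 8, 14, 20, 26]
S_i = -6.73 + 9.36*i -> [-6.73, 2.63, 11.99, 21.35, 30.71]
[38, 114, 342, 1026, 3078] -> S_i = 38*3^i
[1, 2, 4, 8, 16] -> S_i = 1*2^i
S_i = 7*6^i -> [7, 42, 252, 1512, 9072]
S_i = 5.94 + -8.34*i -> [5.94, -2.4, -10.74, -19.08, -27.42]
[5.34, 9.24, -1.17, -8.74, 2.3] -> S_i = Random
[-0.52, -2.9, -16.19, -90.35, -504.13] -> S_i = -0.52*5.58^i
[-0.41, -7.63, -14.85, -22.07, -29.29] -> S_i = -0.41 + -7.22*i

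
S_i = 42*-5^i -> [42, -210, 1050, -5250, 26250]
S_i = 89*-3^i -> [89, -267, 801, -2403, 7209]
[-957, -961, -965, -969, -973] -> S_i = -957 + -4*i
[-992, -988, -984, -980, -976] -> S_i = -992 + 4*i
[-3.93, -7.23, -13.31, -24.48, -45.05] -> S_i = -3.93*1.84^i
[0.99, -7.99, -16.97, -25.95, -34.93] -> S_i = 0.99 + -8.98*i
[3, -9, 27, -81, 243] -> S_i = 3*-3^i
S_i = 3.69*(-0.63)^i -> [3.69, -2.32, 1.46, -0.92, 0.58]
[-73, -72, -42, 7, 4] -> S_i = Random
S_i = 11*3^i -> [11, 33, 99, 297, 891]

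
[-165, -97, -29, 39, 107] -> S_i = -165 + 68*i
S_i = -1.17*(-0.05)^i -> [-1.17, 0.06, -0.0, 0.0, -0.0]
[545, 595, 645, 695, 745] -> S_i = 545 + 50*i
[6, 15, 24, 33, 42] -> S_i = 6 + 9*i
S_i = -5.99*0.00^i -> [-5.99, -0.0, -0.0, -0.0, -0.0]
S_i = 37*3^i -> [37, 111, 333, 999, 2997]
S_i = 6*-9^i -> [6, -54, 486, -4374, 39366]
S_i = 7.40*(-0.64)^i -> [7.4, -4.74, 3.03, -1.94, 1.24]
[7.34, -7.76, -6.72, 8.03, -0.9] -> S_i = Random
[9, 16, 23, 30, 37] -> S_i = 9 + 7*i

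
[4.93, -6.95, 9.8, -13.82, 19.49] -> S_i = 4.93*(-1.41)^i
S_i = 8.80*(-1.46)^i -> [8.8, -12.85, 18.76, -27.39, 39.98]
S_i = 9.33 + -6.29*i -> [9.33, 3.04, -3.25, -9.54, -15.83]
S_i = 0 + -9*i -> [0, -9, -18, -27, -36]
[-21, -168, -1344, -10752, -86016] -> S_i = -21*8^i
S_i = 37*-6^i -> [37, -222, 1332, -7992, 47952]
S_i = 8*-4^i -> [8, -32, 128, -512, 2048]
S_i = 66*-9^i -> [66, -594, 5346, -48114, 433026]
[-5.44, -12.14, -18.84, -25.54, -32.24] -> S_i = -5.44 + -6.70*i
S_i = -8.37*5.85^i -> [-8.37, -48.96, -286.44, -1675.69, -9802.77]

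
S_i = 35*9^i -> [35, 315, 2835, 25515, 229635]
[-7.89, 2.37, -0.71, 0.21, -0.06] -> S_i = -7.89*(-0.30)^i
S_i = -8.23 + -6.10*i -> [-8.23, -14.33, -20.43, -26.53, -32.63]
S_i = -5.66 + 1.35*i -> [-5.66, -4.31, -2.96, -1.61, -0.26]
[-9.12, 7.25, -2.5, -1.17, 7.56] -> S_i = Random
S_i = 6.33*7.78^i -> [6.33, 49.25, 383.14, 2980.87, 23191.14]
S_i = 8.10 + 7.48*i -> [8.1, 15.58, 23.06, 30.54, 38.02]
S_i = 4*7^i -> [4, 28, 196, 1372, 9604]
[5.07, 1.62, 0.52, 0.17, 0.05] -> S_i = 5.07*0.32^i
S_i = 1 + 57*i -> [1, 58, 115, 172, 229]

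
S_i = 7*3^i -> [7, 21, 63, 189, 567]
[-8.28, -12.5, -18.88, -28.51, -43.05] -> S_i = -8.28*1.51^i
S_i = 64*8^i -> [64, 512, 4096, 32768, 262144]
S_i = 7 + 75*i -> [7, 82, 157, 232, 307]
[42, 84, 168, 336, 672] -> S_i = 42*2^i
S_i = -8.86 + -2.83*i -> [-8.86, -11.69, -14.52, -17.35, -20.18]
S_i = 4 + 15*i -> [4, 19, 34, 49, 64]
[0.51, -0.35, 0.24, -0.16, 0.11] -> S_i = 0.51*(-0.68)^i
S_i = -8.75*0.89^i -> [-8.75, -7.79, -6.93, -6.17, -5.49]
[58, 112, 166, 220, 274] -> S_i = 58 + 54*i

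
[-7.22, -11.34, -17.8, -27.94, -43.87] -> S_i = -7.22*1.57^i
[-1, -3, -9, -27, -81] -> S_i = -1*3^i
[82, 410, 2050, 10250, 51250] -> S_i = 82*5^i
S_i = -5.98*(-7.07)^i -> [-5.98, 42.28, -298.91, 2113.29, -14940.97]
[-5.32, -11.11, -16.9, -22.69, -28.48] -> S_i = -5.32 + -5.79*i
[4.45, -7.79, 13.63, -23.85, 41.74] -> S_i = 4.45*(-1.75)^i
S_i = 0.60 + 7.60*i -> [0.6, 8.2, 15.8, 23.4, 31.0]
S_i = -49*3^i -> [-49, -147, -441, -1323, -3969]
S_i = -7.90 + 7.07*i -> [-7.9, -0.83, 6.24, 13.31, 20.38]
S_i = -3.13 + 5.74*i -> [-3.13, 2.61, 8.35, 14.09, 19.83]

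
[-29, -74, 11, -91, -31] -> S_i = Random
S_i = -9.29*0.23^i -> [-9.29, -2.14, -0.49, -0.11, -0.03]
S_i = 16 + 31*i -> [16, 47, 78, 109, 140]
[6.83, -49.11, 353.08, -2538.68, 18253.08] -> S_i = 6.83*(-7.19)^i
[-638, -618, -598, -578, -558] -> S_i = -638 + 20*i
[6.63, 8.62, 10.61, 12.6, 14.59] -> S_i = 6.63 + 1.99*i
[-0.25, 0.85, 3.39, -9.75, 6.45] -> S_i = Random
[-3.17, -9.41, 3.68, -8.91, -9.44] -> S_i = Random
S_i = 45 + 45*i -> [45, 90, 135, 180, 225]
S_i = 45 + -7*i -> [45, 38, 31, 24, 17]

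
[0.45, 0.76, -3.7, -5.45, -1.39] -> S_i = Random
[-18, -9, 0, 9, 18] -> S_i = -18 + 9*i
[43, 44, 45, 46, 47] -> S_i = 43 + 1*i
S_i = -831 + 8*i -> [-831, -823, -815, -807, -799]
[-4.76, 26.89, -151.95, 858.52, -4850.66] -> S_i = -4.76*(-5.65)^i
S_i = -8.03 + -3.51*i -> [-8.03, -11.54, -15.05, -18.56, -22.07]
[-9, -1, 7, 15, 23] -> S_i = -9 + 8*i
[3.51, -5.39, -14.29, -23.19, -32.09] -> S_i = 3.51 + -8.90*i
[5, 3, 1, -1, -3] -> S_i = 5 + -2*i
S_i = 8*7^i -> [8, 56, 392, 2744, 19208]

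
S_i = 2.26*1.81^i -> [2.26, 4.09, 7.4, 13.4, 24.26]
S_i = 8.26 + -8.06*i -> [8.26, 0.2, -7.86, -15.92, -23.98]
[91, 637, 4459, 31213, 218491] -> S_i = 91*7^i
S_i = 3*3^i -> [3, 9, 27, 81, 243]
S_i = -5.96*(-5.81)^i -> [-5.96, 34.63, -201.19, 1168.89, -6791.27]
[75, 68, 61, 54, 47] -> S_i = 75 + -7*i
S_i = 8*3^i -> [8, 24, 72, 216, 648]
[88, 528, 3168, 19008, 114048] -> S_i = 88*6^i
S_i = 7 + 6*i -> [7, 13, 19, 25, 31]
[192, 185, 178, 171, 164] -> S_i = 192 + -7*i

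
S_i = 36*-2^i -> [36, -72, 144, -288, 576]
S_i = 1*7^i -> [1, 7, 49, 343, 2401]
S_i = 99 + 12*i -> [99, 111, 123, 135, 147]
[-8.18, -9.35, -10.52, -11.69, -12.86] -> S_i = -8.18 + -1.17*i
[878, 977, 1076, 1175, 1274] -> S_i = 878 + 99*i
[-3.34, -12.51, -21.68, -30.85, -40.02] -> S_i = -3.34 + -9.17*i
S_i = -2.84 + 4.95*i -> [-2.84, 2.11, 7.06, 12.01, 16.96]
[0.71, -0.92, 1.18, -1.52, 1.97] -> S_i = 0.71*(-1.29)^i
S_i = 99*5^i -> [99, 495, 2475, 12375, 61875]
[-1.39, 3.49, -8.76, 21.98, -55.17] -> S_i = -1.39*(-2.51)^i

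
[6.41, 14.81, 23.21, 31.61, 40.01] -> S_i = 6.41 + 8.40*i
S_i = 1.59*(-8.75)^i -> [1.59, -13.91, 121.73, -1065.18, 9320.29]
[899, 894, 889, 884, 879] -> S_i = 899 + -5*i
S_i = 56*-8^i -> [56, -448, 3584, -28672, 229376]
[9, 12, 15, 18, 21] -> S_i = 9 + 3*i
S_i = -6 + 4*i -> [-6, -2, 2, 6, 10]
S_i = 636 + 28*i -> [636, 664, 692, 720, 748]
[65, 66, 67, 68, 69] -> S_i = 65 + 1*i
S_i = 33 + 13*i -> [33, 46, 59, 72, 85]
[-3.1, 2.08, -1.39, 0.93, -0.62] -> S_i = -3.10*(-0.67)^i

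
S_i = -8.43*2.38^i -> [-8.43, -20.06, -47.75, -113.65, -270.48]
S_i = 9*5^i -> [9, 45, 225, 1125, 5625]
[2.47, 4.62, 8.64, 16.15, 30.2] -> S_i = 2.47*1.87^i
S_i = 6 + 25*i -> [6, 31, 56, 81, 106]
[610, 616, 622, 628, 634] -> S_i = 610 + 6*i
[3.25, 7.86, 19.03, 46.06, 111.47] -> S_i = 3.25*2.42^i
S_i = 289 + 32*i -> [289, 321, 353, 385, 417]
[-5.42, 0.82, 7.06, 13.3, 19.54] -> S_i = -5.42 + 6.24*i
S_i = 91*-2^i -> [91, -182, 364, -728, 1456]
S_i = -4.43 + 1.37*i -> [-4.43, -3.06, -1.69, -0.32, 1.05]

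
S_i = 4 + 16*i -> [4, 20, 36, 52, 68]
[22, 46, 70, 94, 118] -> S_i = 22 + 24*i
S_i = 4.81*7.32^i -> [4.81, 35.21, 257.73, 1886.59, 13809.86]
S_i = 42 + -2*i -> [42, 40, 38, 36, 34]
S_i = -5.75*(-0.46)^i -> [-5.75, 2.64, -1.22, 0.56, -0.26]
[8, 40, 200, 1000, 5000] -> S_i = 8*5^i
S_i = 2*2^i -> [2, 4, 8, 16, 32]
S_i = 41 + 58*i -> [41, 99, 157, 215, 273]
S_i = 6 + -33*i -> [6, -27, -60, -93, -126]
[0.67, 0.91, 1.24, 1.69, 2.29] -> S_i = 0.67*1.36^i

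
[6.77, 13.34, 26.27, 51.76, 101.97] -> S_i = 6.77*1.97^i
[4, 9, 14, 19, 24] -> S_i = 4 + 5*i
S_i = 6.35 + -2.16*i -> [6.35, 4.19, 2.03, -0.13, -2.29]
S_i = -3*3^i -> [-3, -9, -27, -81, -243]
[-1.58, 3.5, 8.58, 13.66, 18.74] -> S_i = -1.58 + 5.08*i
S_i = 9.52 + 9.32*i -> [9.52, 18.84, 28.16, 37.48, 46.8]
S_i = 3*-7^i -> [3, -21, 147, -1029, 7203]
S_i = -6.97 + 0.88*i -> [-6.97, -6.09, -5.21, -4.33, -3.45]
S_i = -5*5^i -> [-5, -25, -125, -625, -3125]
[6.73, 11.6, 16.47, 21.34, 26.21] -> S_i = 6.73 + 4.87*i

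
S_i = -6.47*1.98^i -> [-6.47, -12.81, -25.36, -50.22, -99.44]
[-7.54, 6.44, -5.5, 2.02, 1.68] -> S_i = Random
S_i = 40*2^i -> [40, 80, 160, 320, 640]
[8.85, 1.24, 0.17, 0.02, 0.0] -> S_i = 8.85*0.14^i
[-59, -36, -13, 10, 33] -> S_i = -59 + 23*i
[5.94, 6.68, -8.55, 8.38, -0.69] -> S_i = Random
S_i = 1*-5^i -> [1, -5, 25, -125, 625]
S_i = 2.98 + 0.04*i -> [2.98, 3.02, 3.06, 3.1, 3.14]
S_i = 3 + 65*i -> [3, 68, 133, 198, 263]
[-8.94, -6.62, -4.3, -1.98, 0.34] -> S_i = -8.94 + 2.32*i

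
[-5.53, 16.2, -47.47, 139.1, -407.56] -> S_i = -5.53*(-2.93)^i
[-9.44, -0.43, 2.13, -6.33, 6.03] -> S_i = Random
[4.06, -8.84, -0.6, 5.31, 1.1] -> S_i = Random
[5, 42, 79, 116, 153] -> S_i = 5 + 37*i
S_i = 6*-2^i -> [6, -12, 24, -48, 96]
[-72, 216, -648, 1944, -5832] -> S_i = -72*-3^i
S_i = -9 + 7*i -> [-9, -2, 5, 12, 19]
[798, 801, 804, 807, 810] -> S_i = 798 + 3*i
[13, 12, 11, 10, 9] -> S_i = 13 + -1*i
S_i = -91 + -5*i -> [-91, -96, -101, -106, -111]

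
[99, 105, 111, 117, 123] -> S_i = 99 + 6*i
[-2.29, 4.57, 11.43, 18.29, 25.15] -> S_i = -2.29 + 6.86*i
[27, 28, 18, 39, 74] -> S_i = Random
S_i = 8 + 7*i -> [8, 15, 22, 29, 36]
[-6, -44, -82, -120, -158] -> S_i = -6 + -38*i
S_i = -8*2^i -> [-8, -16, -32, -64, -128]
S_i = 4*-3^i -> [4, -12, 36, -108, 324]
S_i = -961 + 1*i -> [-961, -960, -959, -958, -957]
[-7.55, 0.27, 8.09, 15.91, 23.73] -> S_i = -7.55 + 7.82*i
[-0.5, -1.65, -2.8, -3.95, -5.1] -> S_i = -0.50 + -1.15*i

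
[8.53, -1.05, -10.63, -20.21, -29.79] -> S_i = 8.53 + -9.58*i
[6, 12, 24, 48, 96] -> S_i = 6*2^i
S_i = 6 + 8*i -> [6, 14, 22, 30, 38]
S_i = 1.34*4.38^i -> [1.34, 5.87, 25.71, 112.6, 493.18]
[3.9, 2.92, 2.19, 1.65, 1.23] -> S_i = 3.90*0.75^i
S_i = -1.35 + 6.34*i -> [-1.35, 4.99, 11.33, 17.67, 24.01]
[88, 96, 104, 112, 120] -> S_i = 88 + 8*i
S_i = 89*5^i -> [89, 445, 2225, 11125, 55625]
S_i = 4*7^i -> [4, 28, 196, 1372, 9604]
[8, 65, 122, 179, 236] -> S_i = 8 + 57*i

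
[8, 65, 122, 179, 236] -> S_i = 8 + 57*i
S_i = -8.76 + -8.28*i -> [-8.76, -17.04, -25.32, -33.6, -41.88]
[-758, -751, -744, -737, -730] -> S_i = -758 + 7*i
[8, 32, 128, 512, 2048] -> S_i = 8*4^i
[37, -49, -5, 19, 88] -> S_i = Random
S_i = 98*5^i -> [98, 490, 2450, 12250, 61250]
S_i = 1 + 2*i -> [1, 3, 5, 7, 9]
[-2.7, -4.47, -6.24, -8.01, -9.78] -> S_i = -2.70 + -1.77*i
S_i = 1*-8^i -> [1, -8, 64, -512, 4096]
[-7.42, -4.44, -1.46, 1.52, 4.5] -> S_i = -7.42 + 2.98*i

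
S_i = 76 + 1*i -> [76, 77, 78, 79, 80]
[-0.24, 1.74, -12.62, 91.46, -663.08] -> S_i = -0.24*(-7.25)^i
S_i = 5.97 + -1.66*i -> [5.97, 4.31, 2.65, 0.99, -0.67]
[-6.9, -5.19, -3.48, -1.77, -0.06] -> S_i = -6.90 + 1.71*i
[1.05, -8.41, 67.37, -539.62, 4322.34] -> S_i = 1.05*(-8.01)^i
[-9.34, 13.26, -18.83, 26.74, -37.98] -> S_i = -9.34*(-1.42)^i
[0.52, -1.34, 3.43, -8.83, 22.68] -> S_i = 0.52*(-2.57)^i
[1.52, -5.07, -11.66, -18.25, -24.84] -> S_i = 1.52 + -6.59*i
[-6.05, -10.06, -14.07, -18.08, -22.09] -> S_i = -6.05 + -4.01*i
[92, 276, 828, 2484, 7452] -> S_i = 92*3^i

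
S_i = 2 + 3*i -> [2, 5, 8, 11, 14]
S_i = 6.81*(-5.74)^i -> [6.81, -39.09, 224.37, -1287.9, 7392.56]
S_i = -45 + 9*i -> [-45, -36, -27, -18, -9]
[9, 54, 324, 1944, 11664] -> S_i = 9*6^i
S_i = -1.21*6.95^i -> [-1.21, -8.41, -58.45, -406.2, -2823.09]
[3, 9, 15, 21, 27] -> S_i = 3 + 6*i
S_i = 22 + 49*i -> [22, 71, 120, 169, 218]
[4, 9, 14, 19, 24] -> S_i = 4 + 5*i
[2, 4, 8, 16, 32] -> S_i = 2*2^i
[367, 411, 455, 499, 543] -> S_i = 367 + 44*i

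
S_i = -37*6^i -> [-37, -222, -1332, -7992, -47952]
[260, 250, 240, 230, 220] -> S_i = 260 + -10*i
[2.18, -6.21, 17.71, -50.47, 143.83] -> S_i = 2.18*(-2.85)^i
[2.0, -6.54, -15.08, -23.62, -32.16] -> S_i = 2.00 + -8.54*i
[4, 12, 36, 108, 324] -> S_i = 4*3^i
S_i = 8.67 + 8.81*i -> [8.67, 17.48, 26.29, 35.1, 43.91]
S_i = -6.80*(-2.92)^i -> [-6.8, 19.86, -57.98, 169.3, -494.36]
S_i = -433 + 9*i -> [-433, -424, -415, -406, -397]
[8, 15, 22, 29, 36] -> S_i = 8 + 7*i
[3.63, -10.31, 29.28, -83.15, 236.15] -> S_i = 3.63*(-2.84)^i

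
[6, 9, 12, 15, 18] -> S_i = 6 + 3*i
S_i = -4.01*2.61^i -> [-4.01, -10.47, -27.32, -71.3, -186.08]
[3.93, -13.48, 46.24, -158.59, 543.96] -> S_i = 3.93*(-3.43)^i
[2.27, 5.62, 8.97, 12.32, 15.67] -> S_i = 2.27 + 3.35*i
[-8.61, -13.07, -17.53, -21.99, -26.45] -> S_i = -8.61 + -4.46*i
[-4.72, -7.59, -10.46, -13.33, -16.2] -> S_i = -4.72 + -2.87*i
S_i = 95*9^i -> [95, 855, 7695, 69255, 623295]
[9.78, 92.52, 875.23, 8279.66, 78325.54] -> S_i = 9.78*9.46^i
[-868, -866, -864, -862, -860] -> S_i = -868 + 2*i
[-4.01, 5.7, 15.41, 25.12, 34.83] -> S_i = -4.01 + 9.71*i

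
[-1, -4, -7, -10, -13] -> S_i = -1 + -3*i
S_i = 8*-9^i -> [8, -72, 648, -5832, 52488]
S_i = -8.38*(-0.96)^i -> [-8.38, 8.04, -7.72, 7.41, -7.12]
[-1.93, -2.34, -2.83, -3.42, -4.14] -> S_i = -1.93*1.21^i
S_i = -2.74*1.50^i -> [-2.74, -4.11, -6.17, -9.25, -13.87]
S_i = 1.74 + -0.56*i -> [1.74, 1.18, 0.62, 0.06, -0.5]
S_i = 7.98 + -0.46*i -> [7.98, 7.52, 7.06, 6.6, 6.14]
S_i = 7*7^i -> [7, 49, 343, 2401, 16807]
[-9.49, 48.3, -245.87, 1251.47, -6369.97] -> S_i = -9.49*(-5.09)^i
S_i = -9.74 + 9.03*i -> [-9.74, -0.71, 8.32, 17.35, 26.38]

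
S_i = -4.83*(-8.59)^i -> [-4.83, 41.49, -356.4, 3061.45, -26297.82]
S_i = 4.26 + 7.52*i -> [4.26, 11.78, 19.3, 26.82, 34.34]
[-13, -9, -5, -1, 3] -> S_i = -13 + 4*i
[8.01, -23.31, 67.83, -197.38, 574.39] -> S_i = 8.01*(-2.91)^i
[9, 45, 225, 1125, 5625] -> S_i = 9*5^i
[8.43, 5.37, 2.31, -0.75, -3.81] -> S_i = 8.43 + -3.06*i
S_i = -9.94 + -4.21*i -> [-9.94, -14.15, -18.36, -22.57, -26.78]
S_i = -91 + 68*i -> [-91, -23, 45, 113, 181]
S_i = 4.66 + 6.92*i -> [4.66, 11.58, 18.5, 25.42, 32.34]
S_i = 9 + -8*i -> [9, 1, -7, -15, -23]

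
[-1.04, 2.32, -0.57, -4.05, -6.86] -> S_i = Random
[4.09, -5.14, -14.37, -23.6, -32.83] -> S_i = 4.09 + -9.23*i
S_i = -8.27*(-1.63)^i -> [-8.27, 13.48, -21.97, 35.82, -58.38]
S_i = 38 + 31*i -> [38, 69, 100, 131, 162]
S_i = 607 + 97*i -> [607, 704, 801, 898, 995]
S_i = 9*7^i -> [9, 63, 441, 3087, 21609]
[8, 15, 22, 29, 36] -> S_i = 8 + 7*i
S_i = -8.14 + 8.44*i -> [-8.14, 0.3, 8.74, 17.18, 25.62]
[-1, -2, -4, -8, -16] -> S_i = -1*2^i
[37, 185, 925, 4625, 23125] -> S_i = 37*5^i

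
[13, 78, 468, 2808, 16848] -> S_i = 13*6^i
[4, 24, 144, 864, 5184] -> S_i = 4*6^i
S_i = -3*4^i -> [-3, -12, -48, -192, -768]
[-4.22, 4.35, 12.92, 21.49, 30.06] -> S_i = -4.22 + 8.57*i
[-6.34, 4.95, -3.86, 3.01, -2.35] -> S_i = -6.34*(-0.78)^i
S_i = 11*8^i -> [11, 88, 704, 5632, 45056]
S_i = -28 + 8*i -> [-28, -20, -12, -4, 4]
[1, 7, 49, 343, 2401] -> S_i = 1*7^i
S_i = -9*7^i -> [-9, -63, -441, -3087, -21609]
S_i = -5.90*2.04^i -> [-5.9, -12.04, -24.55, -50.09, -102.18]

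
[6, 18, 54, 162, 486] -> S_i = 6*3^i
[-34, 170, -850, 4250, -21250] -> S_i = -34*-5^i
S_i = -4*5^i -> [-4, -20, -100, -500, -2500]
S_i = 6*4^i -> [6, 24, 96, 384, 1536]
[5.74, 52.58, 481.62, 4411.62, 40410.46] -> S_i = 5.74*9.16^i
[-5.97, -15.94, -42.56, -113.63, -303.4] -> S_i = -5.97*2.67^i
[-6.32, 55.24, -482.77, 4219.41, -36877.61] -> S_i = -6.32*(-8.74)^i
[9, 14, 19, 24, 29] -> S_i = 9 + 5*i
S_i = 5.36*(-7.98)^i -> [5.36, -42.77, 341.33, -2723.79, 21735.84]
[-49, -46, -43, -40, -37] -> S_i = -49 + 3*i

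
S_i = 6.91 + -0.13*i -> [6.91, 6.78, 6.65, 6.52, 6.39]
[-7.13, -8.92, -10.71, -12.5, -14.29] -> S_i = -7.13 + -1.79*i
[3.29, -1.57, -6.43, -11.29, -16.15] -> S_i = 3.29 + -4.86*i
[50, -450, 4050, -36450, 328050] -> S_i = 50*-9^i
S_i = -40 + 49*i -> [-40, 9, 58, 107, 156]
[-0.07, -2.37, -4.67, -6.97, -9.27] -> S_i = -0.07 + -2.30*i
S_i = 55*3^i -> [55, 165, 495, 1485, 4455]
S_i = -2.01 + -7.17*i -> [-2.01, -9.18, -16.35, -23.52, -30.69]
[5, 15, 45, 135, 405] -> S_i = 5*3^i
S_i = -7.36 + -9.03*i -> [-7.36, -16.39, -25.42, -34.45, -43.48]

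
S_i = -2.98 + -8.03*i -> [-2.98, -11.01, -19.04, -27.07, -35.1]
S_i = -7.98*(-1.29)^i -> [-7.98, 10.29, -13.28, 17.13, -22.1]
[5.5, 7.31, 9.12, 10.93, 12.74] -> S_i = 5.50 + 1.81*i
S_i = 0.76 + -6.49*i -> [0.76, -5.73, -12.22, -18.71, -25.2]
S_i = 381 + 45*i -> [381, 426, 471, 516, 561]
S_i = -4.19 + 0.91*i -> [-4.19, -3.28, -2.37, -1.46, -0.55]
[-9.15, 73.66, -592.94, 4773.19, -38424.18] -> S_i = -9.15*(-8.05)^i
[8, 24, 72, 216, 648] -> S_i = 8*3^i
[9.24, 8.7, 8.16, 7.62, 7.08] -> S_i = 9.24 + -0.54*i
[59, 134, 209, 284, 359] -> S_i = 59 + 75*i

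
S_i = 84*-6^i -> [84, -504, 3024, -18144, 108864]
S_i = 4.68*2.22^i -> [4.68, 10.39, 23.06, 51.2, 113.67]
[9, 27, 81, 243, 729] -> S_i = 9*3^i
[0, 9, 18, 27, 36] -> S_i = 0 + 9*i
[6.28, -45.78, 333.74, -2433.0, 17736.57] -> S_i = 6.28*(-7.29)^i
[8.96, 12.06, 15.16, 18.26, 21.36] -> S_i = 8.96 + 3.10*i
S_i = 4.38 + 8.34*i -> [4.38, 12.72, 21.06, 29.4, 37.74]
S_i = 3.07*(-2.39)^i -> [3.07, -7.34, 17.54, -41.91, 100.17]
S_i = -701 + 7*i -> [-701, -694, -687, -680, -673]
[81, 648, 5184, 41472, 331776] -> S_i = 81*8^i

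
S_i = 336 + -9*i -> [336, 327, 318, 309, 300]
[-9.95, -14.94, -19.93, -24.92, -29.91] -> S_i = -9.95 + -4.99*i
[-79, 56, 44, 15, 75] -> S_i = Random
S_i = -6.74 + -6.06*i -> [-6.74, -12.8, -18.86, -24.92, -30.98]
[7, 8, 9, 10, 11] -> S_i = 7 + 1*i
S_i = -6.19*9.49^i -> [-6.19, -58.74, -557.47, -5290.41, -50205.99]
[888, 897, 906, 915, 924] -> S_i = 888 + 9*i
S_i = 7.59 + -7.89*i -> [7.59, -0.3, -8.19, -16.08, -23.97]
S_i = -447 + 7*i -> [-447, -440, -433, -426, -419]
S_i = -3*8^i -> [-3, -24, -192, -1536, -12288]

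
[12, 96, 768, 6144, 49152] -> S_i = 12*8^i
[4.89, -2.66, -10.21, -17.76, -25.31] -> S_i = 4.89 + -7.55*i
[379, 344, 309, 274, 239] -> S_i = 379 + -35*i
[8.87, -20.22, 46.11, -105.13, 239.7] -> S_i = 8.87*(-2.28)^i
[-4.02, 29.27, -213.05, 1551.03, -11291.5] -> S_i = -4.02*(-7.28)^i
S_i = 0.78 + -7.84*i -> [0.78, -7.06, -14.9, -22.74, -30.58]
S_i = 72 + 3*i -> [72, 75, 78, 81, 84]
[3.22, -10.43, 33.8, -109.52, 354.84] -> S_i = 3.22*(-3.24)^i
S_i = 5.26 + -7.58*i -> [5.26, -2.32, -9.9, -17.48, -25.06]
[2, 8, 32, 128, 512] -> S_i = 2*4^i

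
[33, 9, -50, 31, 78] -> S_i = Random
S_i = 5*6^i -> [5, 30, 180, 1080, 6480]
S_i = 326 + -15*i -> [326, 311, 296, 281, 266]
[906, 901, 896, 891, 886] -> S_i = 906 + -5*i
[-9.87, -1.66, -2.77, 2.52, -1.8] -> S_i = Random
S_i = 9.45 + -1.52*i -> [9.45, 7.93, 6.41, 4.89, 3.37]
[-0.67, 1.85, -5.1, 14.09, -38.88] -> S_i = -0.67*(-2.76)^i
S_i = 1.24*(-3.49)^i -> [1.24, -4.33, 15.1, -52.71, 183.96]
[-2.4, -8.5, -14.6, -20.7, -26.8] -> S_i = -2.40 + -6.10*i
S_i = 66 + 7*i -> [66, 73, 80, 87, 94]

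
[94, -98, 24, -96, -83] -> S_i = Random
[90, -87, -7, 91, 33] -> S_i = Random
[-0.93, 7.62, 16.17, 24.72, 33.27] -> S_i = -0.93 + 8.55*i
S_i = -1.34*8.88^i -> [-1.34, -11.9, -105.66, -938.3, -8332.14]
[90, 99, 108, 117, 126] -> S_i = 90 + 9*i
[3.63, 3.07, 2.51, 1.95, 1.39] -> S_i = 3.63 + -0.56*i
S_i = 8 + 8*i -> [8, 16, 24, 32, 40]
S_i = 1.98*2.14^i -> [1.98, 4.24, 9.07, 19.4, 41.53]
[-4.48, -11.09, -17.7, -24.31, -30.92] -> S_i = -4.48 + -6.61*i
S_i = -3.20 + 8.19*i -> [-3.2, 4.99, 13.18, 21.37, 29.56]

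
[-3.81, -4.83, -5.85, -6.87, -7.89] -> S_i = -3.81 + -1.02*i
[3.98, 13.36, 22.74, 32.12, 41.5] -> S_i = 3.98 + 9.38*i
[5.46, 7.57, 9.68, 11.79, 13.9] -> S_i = 5.46 + 2.11*i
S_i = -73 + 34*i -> [-73, -39, -5, 29, 63]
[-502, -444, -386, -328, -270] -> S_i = -502 + 58*i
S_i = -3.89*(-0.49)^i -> [-3.89, 1.91, -0.93, 0.46, -0.22]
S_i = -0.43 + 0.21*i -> [-0.43, -0.22, -0.01, 0.2, 0.41]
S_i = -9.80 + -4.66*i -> [-9.8, -14.46, -19.12, -23.78, -28.44]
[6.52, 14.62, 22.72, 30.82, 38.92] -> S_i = 6.52 + 8.10*i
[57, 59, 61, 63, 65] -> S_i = 57 + 2*i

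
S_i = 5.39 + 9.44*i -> [5.39, 14.83, 24.27, 33.71, 43.15]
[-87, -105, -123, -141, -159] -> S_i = -87 + -18*i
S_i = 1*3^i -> [1, 3, 9, 27, 81]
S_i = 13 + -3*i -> [13, 10, 7, 4, 1]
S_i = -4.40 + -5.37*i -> [-4.4, -9.77, -15.14, -20.51, -25.88]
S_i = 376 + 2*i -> [376, 378, 380, 382, 384]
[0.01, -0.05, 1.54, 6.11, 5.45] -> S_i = Random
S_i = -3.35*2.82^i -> [-3.35, -9.45, -26.64, -75.13, -211.86]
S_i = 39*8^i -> [39, 312, 2496, 19968, 159744]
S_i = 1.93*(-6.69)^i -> [1.93, -12.91, 86.38, -577.88, 3866.0]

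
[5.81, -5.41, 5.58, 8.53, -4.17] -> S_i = Random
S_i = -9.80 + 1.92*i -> [-9.8, -7.88, -5.96, -4.04, -2.12]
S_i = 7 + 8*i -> [7, 15, 23, 31, 39]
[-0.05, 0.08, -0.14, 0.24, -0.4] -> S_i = -0.05*(-1.68)^i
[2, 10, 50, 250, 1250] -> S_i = 2*5^i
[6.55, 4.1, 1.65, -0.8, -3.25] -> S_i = 6.55 + -2.45*i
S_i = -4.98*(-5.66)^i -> [-4.98, 28.19, -159.54, 902.98, -5110.87]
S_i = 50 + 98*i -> [50, 148, 246, 344, 442]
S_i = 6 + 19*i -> [6, 25, 44, 63, 82]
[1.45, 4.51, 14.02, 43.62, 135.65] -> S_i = 1.45*3.11^i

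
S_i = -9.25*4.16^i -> [-9.25, -38.48, -160.08, -665.92, -2770.23]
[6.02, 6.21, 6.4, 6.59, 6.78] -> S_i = 6.02 + 0.19*i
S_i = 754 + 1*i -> [754, 755, 756, 757, 758]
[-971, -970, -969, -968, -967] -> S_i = -971 + 1*i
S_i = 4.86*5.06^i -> [4.86, 24.59, 124.43, 629.63, 3185.95]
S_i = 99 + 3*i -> [99, 102, 105, 108, 111]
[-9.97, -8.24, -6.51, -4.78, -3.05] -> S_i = -9.97 + 1.73*i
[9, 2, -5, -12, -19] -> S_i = 9 + -7*i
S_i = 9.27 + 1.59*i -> [9.27, 10.86, 12.45, 14.04, 15.63]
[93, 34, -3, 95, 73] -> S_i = Random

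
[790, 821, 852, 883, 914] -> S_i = 790 + 31*i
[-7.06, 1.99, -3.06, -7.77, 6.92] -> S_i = Random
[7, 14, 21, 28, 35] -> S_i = 7 + 7*i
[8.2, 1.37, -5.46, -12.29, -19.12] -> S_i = 8.20 + -6.83*i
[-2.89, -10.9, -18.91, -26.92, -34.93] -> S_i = -2.89 + -8.01*i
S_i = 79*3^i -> [79, 237, 711, 2133, 6399]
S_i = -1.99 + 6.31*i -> [-1.99, 4.32, 10.63, 16.94, 23.25]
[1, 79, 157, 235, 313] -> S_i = 1 + 78*i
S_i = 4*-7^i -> [4, -28, 196, -1372, 9604]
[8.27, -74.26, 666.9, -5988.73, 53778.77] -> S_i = 8.27*(-8.98)^i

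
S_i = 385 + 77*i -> [385, 462, 539, 616, 693]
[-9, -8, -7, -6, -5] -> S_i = -9 + 1*i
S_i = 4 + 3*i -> [4, 7, 10, 13, 16]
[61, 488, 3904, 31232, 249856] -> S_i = 61*8^i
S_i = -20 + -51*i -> [-20, -71, -122, -173, -224]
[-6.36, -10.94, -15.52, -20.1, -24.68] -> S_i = -6.36 + -4.58*i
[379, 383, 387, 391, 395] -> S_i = 379 + 4*i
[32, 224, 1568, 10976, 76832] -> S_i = 32*7^i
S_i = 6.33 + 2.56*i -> [6.33, 8.89, 11.45, 14.01, 16.57]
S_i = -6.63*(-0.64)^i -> [-6.63, 4.24, -2.72, 1.74, -1.11]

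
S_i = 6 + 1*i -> [6, 7, 8, 9, 10]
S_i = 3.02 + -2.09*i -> [3.02, 0.93, -1.16, -3.25, -5.34]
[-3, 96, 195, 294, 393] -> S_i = -3 + 99*i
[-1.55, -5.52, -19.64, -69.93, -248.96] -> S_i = -1.55*3.56^i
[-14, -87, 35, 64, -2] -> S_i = Random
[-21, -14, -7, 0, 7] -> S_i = -21 + 7*i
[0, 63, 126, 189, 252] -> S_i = 0 + 63*i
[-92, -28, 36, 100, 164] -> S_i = -92 + 64*i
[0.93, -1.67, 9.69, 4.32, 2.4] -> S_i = Random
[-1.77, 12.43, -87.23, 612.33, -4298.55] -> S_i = -1.77*(-7.02)^i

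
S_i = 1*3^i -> [1, 3, 9, 27, 81]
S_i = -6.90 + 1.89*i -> [-6.9, -5.01, -3.12, -1.23, 0.66]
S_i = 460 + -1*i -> [460, 459, 458, 457, 456]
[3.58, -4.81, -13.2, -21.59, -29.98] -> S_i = 3.58 + -8.39*i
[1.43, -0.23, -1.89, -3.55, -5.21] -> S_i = 1.43 + -1.66*i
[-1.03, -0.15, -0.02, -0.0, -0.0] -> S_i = -1.03*0.15^i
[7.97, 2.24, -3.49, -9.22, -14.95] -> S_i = 7.97 + -5.73*i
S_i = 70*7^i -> [70, 490, 3430, 24010, 168070]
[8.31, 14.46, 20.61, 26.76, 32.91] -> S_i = 8.31 + 6.15*i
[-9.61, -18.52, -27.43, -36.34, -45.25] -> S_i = -9.61 + -8.91*i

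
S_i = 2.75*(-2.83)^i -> [2.75, -7.78, 22.02, -62.33, 176.39]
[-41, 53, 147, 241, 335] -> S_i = -41 + 94*i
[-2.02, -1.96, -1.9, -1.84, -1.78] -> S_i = -2.02 + 0.06*i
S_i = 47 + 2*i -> [47, 49, 51, 53, 55]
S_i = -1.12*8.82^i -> [-1.12, -9.88, -87.13, -768.46, -6777.86]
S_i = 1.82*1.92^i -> [1.82, 3.49, 6.71, 12.88, 24.73]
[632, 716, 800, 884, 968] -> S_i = 632 + 84*i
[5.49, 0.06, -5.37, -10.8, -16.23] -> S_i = 5.49 + -5.43*i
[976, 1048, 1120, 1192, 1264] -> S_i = 976 + 72*i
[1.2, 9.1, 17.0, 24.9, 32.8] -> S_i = 1.20 + 7.90*i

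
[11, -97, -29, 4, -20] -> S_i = Random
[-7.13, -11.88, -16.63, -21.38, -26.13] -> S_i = -7.13 + -4.75*i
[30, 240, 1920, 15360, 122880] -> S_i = 30*8^i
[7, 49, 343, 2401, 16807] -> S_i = 7*7^i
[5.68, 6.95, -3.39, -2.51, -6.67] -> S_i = Random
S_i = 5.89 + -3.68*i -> [5.89, 2.21, -1.47, -5.15, -8.83]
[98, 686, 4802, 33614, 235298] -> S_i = 98*7^i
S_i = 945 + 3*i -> [945, 948, 951, 954, 957]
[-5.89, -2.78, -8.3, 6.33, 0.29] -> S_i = Random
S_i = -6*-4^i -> [-6, 24, -96, 384, -1536]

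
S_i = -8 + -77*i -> [-8, -85, -162, -239, -316]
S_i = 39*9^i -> [39, 351, 3159, 28431, 255879]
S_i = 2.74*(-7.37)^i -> [2.74, -20.19, 148.83, -1096.86, 8083.89]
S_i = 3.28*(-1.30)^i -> [3.28, -4.26, 5.54, -7.21, 9.37]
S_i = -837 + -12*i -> [-837, -849, -861, -873, -885]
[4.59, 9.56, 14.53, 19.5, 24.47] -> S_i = 4.59 + 4.97*i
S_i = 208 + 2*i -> [208, 210, 212, 214, 216]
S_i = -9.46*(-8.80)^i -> [-9.46, 83.25, -732.58, 6446.73, -56731.18]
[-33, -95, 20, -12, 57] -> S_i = Random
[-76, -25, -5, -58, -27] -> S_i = Random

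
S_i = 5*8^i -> [5, 40, 320, 2560, 20480]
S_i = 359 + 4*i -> [359, 363, 367, 371, 375]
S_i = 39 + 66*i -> [39, 105, 171, 237, 303]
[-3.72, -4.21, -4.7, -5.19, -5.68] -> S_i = -3.72 + -0.49*i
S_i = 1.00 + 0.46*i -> [1.0, 1.46, 1.92, 2.38, 2.84]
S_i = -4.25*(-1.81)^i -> [-4.25, 7.69, -13.92, 25.2, -45.61]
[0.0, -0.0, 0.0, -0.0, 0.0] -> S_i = 0.00*(-1.87)^i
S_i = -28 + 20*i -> [-28, -8, 12, 32, 52]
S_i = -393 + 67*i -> [-393, -326, -259, -192, -125]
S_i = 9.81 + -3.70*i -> [9.81, 6.11, 2.41, -1.29, -4.99]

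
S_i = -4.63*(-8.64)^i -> [-4.63, 40.0, -345.63, 2986.22, -25800.97]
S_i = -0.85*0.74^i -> [-0.85, -0.63, -0.47, -0.34, -0.25]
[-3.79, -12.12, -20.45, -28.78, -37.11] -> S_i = -3.79 + -8.33*i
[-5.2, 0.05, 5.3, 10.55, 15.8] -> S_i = -5.20 + 5.25*i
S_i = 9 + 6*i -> [9, 15, 21, 27, 33]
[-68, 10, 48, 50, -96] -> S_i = Random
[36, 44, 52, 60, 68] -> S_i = 36 + 8*i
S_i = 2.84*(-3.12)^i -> [2.84, -8.86, 27.65, -86.25, 269.11]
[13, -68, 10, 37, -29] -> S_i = Random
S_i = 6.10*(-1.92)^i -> [6.1, -11.71, 22.49, -43.18, 82.9]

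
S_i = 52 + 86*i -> [52, 138, 224, 310, 396]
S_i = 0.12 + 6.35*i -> [0.12, 6.47, 12.82, 19.17, 25.52]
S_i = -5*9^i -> [-5, -45, -405, -3645, -32805]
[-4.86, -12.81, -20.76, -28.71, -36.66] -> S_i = -4.86 + -7.95*i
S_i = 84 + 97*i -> [84, 181, 278, 375, 472]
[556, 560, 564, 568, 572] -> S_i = 556 + 4*i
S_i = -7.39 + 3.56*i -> [-7.39, -3.83, -0.27, 3.29, 6.85]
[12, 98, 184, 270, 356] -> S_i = 12 + 86*i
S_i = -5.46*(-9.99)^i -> [-5.46, 54.55, -544.91, 5443.64, -54381.93]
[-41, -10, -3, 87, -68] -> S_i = Random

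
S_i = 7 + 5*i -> [7, 12, 17, 22, 27]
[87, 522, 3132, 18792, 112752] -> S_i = 87*6^i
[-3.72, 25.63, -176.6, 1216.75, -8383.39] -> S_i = -3.72*(-6.89)^i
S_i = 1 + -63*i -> [1, -62, -125, -188, -251]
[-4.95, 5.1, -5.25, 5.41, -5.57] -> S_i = -4.95*(-1.03)^i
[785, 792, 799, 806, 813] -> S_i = 785 + 7*i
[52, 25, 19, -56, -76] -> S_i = Random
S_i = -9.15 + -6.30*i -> [-9.15, -15.45, -21.75, -28.05, -34.35]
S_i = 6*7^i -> [6, 42, 294, 2058, 14406]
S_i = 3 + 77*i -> [3, 80, 157, 234, 311]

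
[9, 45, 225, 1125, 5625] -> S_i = 9*5^i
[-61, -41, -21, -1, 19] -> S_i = -61 + 20*i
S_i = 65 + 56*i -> [65, 121, 177, 233, 289]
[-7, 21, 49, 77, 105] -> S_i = -7 + 28*i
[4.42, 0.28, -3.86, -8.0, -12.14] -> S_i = 4.42 + -4.14*i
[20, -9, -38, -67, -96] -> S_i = 20 + -29*i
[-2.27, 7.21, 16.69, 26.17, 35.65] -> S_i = -2.27 + 9.48*i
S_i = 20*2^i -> [20, 40, 80, 160, 320]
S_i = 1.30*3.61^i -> [1.3, 4.69, 16.94, 61.16, 220.79]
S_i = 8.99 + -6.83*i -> [8.99, 2.16, -4.67, -11.5, -18.33]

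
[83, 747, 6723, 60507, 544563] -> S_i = 83*9^i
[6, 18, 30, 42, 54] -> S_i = 6 + 12*i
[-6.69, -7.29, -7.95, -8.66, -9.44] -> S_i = -6.69*1.09^i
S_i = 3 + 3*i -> [3, 6, 9, 12, 15]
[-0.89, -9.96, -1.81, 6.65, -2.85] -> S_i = Random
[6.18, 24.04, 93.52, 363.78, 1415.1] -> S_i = 6.18*3.89^i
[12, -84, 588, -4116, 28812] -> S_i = 12*-7^i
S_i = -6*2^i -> [-6, -12, -24, -48, -96]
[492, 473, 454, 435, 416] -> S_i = 492 + -19*i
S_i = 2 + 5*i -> [2, 7, 12, 17, 22]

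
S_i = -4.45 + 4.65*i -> [-4.45, 0.2, 4.85, 9.5, 14.15]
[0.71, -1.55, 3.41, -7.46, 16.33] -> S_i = 0.71*(-2.19)^i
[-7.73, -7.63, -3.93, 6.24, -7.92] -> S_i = Random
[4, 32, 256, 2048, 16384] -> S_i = 4*8^i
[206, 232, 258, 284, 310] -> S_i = 206 + 26*i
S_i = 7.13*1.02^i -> [7.13, 7.27, 7.42, 7.57, 7.72]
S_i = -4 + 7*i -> [-4, 3, 10, 17, 24]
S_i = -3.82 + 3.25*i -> [-3.82, -0.57, 2.68, 5.93, 9.18]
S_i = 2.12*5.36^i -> [2.12, 11.36, 60.91, 326.46, 1749.83]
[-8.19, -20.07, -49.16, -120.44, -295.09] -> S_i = -8.19*2.45^i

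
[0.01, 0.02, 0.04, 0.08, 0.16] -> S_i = 0.01*1.99^i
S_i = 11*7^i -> [11, 77, 539, 3773, 26411]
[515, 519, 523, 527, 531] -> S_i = 515 + 4*i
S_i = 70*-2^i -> [70, -140, 280, -560, 1120]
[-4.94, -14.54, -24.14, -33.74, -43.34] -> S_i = -4.94 + -9.60*i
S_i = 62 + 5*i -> [62, 67, 72, 77, 82]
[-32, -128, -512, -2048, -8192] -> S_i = -32*4^i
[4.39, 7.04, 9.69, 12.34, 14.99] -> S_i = 4.39 + 2.65*i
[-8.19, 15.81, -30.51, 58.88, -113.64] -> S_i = -8.19*(-1.93)^i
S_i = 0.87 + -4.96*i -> [0.87, -4.09, -9.05, -14.01, -18.97]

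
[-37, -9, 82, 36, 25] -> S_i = Random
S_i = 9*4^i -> [9, 36, 144, 576, 2304]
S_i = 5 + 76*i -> [5, 81, 157, 233, 309]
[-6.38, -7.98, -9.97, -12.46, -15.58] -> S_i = -6.38*1.25^i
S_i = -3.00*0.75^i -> [-3.0, -2.25, -1.69, -1.27, -0.95]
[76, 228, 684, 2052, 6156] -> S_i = 76*3^i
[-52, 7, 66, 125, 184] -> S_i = -52 + 59*i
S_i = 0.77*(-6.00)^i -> [0.77, -4.62, 27.72, -166.32, 997.92]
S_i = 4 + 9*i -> [4, 13, 22, 31, 40]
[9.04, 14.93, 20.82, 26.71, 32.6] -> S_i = 9.04 + 5.89*i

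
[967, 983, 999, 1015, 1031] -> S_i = 967 + 16*i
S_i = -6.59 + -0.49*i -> [-6.59, -7.08, -7.57, -8.06, -8.55]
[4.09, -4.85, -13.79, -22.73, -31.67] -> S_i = 4.09 + -8.94*i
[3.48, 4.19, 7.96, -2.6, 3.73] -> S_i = Random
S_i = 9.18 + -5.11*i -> [9.18, 4.07, -1.04, -6.15, -11.26]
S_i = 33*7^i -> [33, 231, 1617, 11319, 79233]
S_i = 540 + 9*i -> [540, 549, 558, 567, 576]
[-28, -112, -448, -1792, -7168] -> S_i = -28*4^i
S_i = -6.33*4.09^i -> [-6.33, -25.89, -105.89, -433.09, -1771.32]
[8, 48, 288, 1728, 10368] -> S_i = 8*6^i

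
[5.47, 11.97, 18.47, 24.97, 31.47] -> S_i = 5.47 + 6.50*i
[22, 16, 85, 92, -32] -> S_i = Random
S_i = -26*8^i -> [-26, -208, -1664, -13312, -106496]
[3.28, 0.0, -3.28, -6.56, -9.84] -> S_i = 3.28 + -3.28*i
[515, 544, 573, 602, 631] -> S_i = 515 + 29*i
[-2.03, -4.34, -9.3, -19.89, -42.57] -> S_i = -2.03*2.14^i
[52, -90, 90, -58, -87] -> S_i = Random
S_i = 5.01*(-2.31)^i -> [5.01, -11.57, 26.73, -61.76, 142.65]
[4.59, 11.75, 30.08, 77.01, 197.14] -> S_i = 4.59*2.56^i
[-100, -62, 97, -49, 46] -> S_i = Random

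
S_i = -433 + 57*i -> [-433, -376, -319, -262, -205]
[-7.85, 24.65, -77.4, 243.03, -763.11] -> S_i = -7.85*(-3.14)^i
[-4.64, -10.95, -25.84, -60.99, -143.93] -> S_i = -4.64*2.36^i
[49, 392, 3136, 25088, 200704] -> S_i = 49*8^i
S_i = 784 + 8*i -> [784, 792, 800, 808, 816]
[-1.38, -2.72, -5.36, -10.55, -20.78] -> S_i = -1.38*1.97^i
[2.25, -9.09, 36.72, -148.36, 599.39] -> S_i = 2.25*(-4.04)^i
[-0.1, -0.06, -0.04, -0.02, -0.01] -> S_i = -0.10*0.62^i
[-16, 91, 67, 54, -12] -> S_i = Random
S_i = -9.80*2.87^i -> [-9.8, -28.13, -80.72, -231.67, -664.9]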